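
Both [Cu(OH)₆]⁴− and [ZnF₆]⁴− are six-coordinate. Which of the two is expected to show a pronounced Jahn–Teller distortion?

[Cu(OH)₆]⁴−: Each hydroxide is −1; balancing the −4 overall charge requires Cu(II). Group 11 minus oxidation state 2 gives a d⁹ configuration. The t₂g⁶e_g³ configuration has an unevenly filled e_g set; the Jahn–Teller theorem predicts a tetragonal distortion (typically axial elongation) to lift the degeneracy.
[ZnF₆]⁴−: Ligand charges: each fluoride is −1. With an overall charge of −4 the zinc centre must be in the +2 oxidation state. Group 12 minus oxidation state 2 gives a d¹⁰ configuration. The d¹⁰ configuration leaves the e_g set evenly filled (or empty) — no strong Jahn–Teller driving force.

[Cu(OH)₆]⁴−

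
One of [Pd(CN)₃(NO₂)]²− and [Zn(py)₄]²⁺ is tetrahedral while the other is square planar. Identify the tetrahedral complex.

[Zn(py)₄]²⁺

For [Pd(CN)₃(NO₂)]²−: Ligand charges: each cyanide is −1; each nitro (N-bound nitrite) is −1. With an overall charge of −2 the palladium centre must be in the +2 oxidation state. Pd sits in group 10, so the d-electron count is 10 − 2 = 8. A 4d d⁸ ion has a large crystal-field splitting; square planar leaves the high-energy d_{x²−y²} orbital empty and maximises CFSE. → square planar.
For [Zn(py)₄]²⁺: Pyridine is neutral; balancing the +2 overall charge requires Zn(II). Group 12 minus oxidation state 2 gives a d¹⁰ configuration. A d¹⁰ ion has no crystal-field stabilisation preference between square planar and tetrahedral, so four ligands adopt the sterically favoured tetrahedral geometry. → tetrahedral.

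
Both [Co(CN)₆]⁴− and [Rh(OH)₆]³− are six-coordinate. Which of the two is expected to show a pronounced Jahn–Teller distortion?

[Co(CN)₆]⁴−: Summing ligand charges against the −4 overall charge gives an oxidation state of +2 for cobalt. Co sits in group 9, so the d-electron count is 9 − 2 = 7. Cyanide is a strong-field ligand (high in the spectrochemical series) for a first-row metal, so the complex is low-spin. The t₂g⁶e_g¹ (low-spin) configuration has an unevenly filled e_g set; the Jahn–Teller theorem predicts a tetragonal distortion (typically axial elongation) to lift the degeneracy.
[Rh(OH)₆]³−: Each hydroxide is −1; balancing the −3 overall charge requires Rh(III). Group 9 minus oxidation state 3 gives a d⁶ configuration. A 4d ion has a large Δₒ and is invariably low-spin. The d⁶ configuration leaves the e_g set evenly filled (or empty) — no strong Jahn–Teller driving force.

[Co(CN)₆]⁴−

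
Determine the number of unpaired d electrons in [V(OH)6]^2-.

1

Ligand charges: each hydroxide is −1. With an overall charge of −2 the vanadium centre must be in the +4 oxidation state.
Vanadium is a group-5 element; V(IV) is therefore d¹.
In an octahedral field the d¹ configuration is t₂g¹e_g⁰ (only one arrangement possible), giving 1 unpaired electron.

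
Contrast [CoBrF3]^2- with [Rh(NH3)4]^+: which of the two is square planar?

For [CoBrF3]^2-: Each bromide is −1; each fluoride is −1; balancing the −2 overall charge requires Co(II). Co sits in group 9, so the d-electron count is 9 − 2 = 7. For a high-spin 3d d⁷ ion with weak-field ligands the small Δₜ gives little square-planar CFSE advantage, so four ligands adopt the sterically favoured tetrahedral geometry. → tetrahedral.
For [Rh(NH3)4]^+: Summing ligand charges against the +1 overall charge gives an oxidation state of +1 for rhodium. Group 9 minus oxidation state 1 gives a d⁸ configuration. A 4d d⁸ ion has a large crystal-field splitting; square planar leaves the high-energy d_{x²−y²} orbital empty and maximises CFSE. → square planar.

[Rh(NH3)4]^+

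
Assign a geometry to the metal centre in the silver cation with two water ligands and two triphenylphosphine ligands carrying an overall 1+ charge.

Summing ligand charges against the +1 overall charge gives an oxidation state of +1 for silver.
Silver is a group-11 element; Ag(I) is therefore d¹⁰.
With 4 monodentate ligands the coordination number is 4.
A d¹⁰ ion has no crystal-field stabilisation preference between square planar and tetrahedral, so four ligands adopt the sterically favoured tetrahedral geometry.

tetrahedral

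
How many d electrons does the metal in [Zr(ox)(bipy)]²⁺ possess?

Summing ligand charges against the +2 overall charge gives an oxidation state of +4 for zirconium.
Zr sits in group 4, so the d-electron count is 4 − 4 = 0.

d0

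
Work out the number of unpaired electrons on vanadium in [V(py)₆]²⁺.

Summing ligand charges against the +2 overall charge gives an oxidation state of +2 for vanadium.
V sits in group 5, so the d-electron count is 5 − 2 = 3.
In an octahedral field the d³ configuration is t₂g³e_g⁰ (only one arrangement possible), giving 3 unpaired electrons.

3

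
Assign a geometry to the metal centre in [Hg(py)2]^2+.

Pyridine is neutral; balancing the +2 overall charge requires Hg(II).
Hg sits in group 12, so the d-electron count is 12 − 2 = 10.
Coordination number: 2.
A d¹⁰ ion with only two ligands adopts a linear arrangement (sp hybridisation; no CFSE preference).

linear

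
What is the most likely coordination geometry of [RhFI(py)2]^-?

Each fluoride is −1; each iodide is −1; pyridine is neutral; balancing the −1 overall charge requires Rh(I).
Group 9 minus oxidation state 1 gives a d⁸ configuration.
With 4 monodentate ligands the coordination number is 4.
A 4d d⁸ ion has a large crystal-field splitting; square planar leaves the high-energy d_{x²−y²} orbital empty and maximises CFSE.

square planar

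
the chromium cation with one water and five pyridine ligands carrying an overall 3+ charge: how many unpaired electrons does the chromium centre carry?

3 unpaired electrons

Water is neutral; pyridine is neutral; balancing the +3 overall charge requires Cr(III).
Chromium is a group-6 element; Cr(III) is therefore d³.
In an octahedral field the d³ configuration is t₂g³e_g⁰ (only one arrangement possible), giving 3 unpaired electrons.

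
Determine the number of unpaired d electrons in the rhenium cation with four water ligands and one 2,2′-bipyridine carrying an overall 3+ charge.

2 unpaired electrons

Ligand charges: water is neutral; 2,2′-bipyridine is neutral. With an overall charge of +3 the rhenium centre must be in the +3 oxidation state.
Re sits in group 7, so the d-electron count is 7 − 3 = 4.
Counting donor atoms: 4×water (monodentate) → 4 donors; 1×2,2′-bipyridine (bidentate) → 2 donors. Coordination number = 6.
The spin state decides the count: a 5d ion has a large Δₒ and is invariably low-spin.
An octahedral low-spin d⁴ ion is t₂g⁴e_g⁰, giving 2 unpaired electrons.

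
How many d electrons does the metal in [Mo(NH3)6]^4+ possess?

Ligand charges: ammonia is neutral. With an overall charge of +4 the molybdenum centre must be in the +4 oxidation state.
Mo sits in group 6, so the d-electron count is 6 − 4 = 2.

d2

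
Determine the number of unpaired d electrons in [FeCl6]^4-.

4 unpaired electrons

Each chloride is −1; balancing the −4 overall charge requires Fe(II).
Group 8 minus oxidation state 2 gives a d⁶ configuration.
The spin state decides the count: Chloride is a weak-field ligand for a first-row metal, so the complex is high-spin.
An octahedral high-spin d⁶ ion is t₂g⁴e_g², giving 4 unpaired electrons.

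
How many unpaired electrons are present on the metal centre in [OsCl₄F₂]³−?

Ligand charges: each chloride is −1; each fluoride is −1. With an overall charge of −3 the osmium centre must be in the +3 oxidation state.
Group 8 minus oxidation state 3 gives a d⁵ configuration.
The spin state decides the count: a 5d ion has a large Δₒ and is invariably low-spin.
An octahedral low-spin d⁵ ion is t₂g⁵e_g⁰, giving 1 unpaired electron.

1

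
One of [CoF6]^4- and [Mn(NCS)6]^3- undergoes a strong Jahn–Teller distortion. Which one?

[CoF6]^4-: Summing ligand charges against the −4 overall charge gives an oxidation state of +2 for cobalt. Co sits in group 9, so the d-electron count is 9 − 2 = 7. Fluoride is a weak-field ligand for a first-row metal, so the complex is high-spin. The d⁷ configuration leaves the e_g set evenly filled (or empty) — no strong Jahn–Teller driving force.
[Mn(NCS)6]^3-: Each isothiocyanate is −1; balancing the −3 overall charge requires Mn(III). Group 7 minus oxidation state 3 gives a d⁴ configuration. Isothiocyanate is a weak-field ligand for a first-row metal, so the complex is high-spin. The t₂g³e_g¹ (high-spin) configuration has an unevenly filled e_g set; the Jahn–Teller theorem predicts a tetragonal distortion (typically axial elongation) to lift the degeneracy.

[Mn(NCS)6]^3-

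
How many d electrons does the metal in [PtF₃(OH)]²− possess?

Ligand charges: each fluoride is −1; each hydroxide is −1. With an overall charge of −2 the platinum centre must be in the +2 oxidation state.
Platinum is a group-10 element; Pt(II) is therefore d⁸.

d⁸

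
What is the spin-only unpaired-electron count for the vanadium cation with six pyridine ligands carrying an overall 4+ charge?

1 unpaired electron

Pyridine is neutral; balancing the +4 overall charge requires V(IV).
V sits in group 5, so the d-electron count is 5 − 4 = 1.
In an octahedral field the d¹ configuration is t₂g¹e_g⁰ (only one arrangement possible), giving 1 unpaired electron.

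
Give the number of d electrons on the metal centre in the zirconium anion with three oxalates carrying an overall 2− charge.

d0

Ligand charges: each oxalate is −2. With an overall charge of −2 the zirconium centre must be in the +4 oxidation state.
Zirconium is a group-4 element; Zr(IV) is therefore d⁰.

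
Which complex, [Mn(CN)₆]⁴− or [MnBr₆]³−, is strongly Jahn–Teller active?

[MnBr₆]³−

[Mn(CN)₆]⁴−: Each cyanide is −1; balancing the −4 overall charge requires Mn(II). Manganese is a group-7 element; Mn(II) is therefore d⁵. Cyanide is a strong-field ligand (high in the spectrochemical series) for a first-row metal, so the complex is low-spin. The d⁵ configuration leaves the e_g set evenly filled (or empty) — no strong Jahn–Teller driving force.
[MnBr₆]³−: Summing ligand charges against the −3 overall charge gives an oxidation state of +3 for manganese. Mn sits in group 7, so the d-electron count is 7 − 3 = 4. Bromide is a weak-field ligand for a first-row metal, so the complex is high-spin. The t₂g³e_g¹ (high-spin) configuration has an unevenly filled e_g set; the Jahn–Teller theorem predicts a tetragonal distortion (typically axial elongation) to lift the degeneracy.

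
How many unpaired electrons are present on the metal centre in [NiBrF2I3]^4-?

2 unpaired electrons

Summing ligand charges against the −4 overall charge gives an oxidation state of +2 for nickel.
Nickel is a group-10 element; Ni(II) is therefore d⁸.
In an octahedral field the d⁸ configuration is t₂g⁶e_g² (only one arrangement possible), giving 2 unpaired electrons.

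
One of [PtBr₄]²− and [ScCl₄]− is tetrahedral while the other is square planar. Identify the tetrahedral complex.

For [PtBr₄]²−: Ligand charges: each bromide is −1. With an overall charge of −2 the platinum centre must be in the +2 oxidation state. Platinum is a group-10 element; Pt(II) is therefore d⁸. A 5d d⁸ ion has a large crystal-field splitting; square planar leaves the high-energy d_{x²−y²} orbital empty and maximises CFSE. → square planar.
For [ScCl₄]−: Summing ligand charges against the −1 overall charge gives an oxidation state of +3 for scandium. Sc sits in group 3, so the d-electron count is 3 − 3 = 0. A d⁰ ion has no crystal-field stabilisation preference between square planar and tetrahedral, so four ligands adopt the sterically favoured tetrahedral geometry. → tetrahedral.

[ScCl₄]−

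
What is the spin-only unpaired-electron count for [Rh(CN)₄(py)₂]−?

Ligand charges: each cyanide is −1; pyridine is neutral. With an overall charge of −1 the rhodium centre must be in the +3 oxidation state.
Rh sits in group 9, so the d-electron count is 9 − 3 = 6.
The spin state decides the count: a 4d ion has a large Δₒ and is invariably low-spin.
An octahedral low-spin d⁶ ion is t₂g⁶e_g⁰, giving 0 unpaired electrons.

0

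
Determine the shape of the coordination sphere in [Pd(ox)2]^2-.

Each oxalate is −2; balancing the −2 overall charge requires Pd(II).
Group 10 minus oxidation state 2 gives a d⁸ configuration.
Counting donor atoms: 2×oxalate (bidentate) → 4 donors. Coordination number = 4.
A 4d d⁸ ion has a large crystal-field splitting; square planar leaves the high-energy d_{x²−y²} orbital empty and maximises CFSE.

square planar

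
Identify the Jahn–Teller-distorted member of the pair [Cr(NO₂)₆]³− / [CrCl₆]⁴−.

[Cr(NO₂)₆]³−: Each nitro (N-bound nitrite) is −1; balancing the −3 overall charge requires Cr(III). Chromium is a group-6 element; Cr(III) is therefore d³. The d³ configuration leaves the e_g set evenly filled (or empty) — no strong Jahn–Teller driving force.
[CrCl₆]⁴−: Each chloride is −1; balancing the −4 overall charge requires Cr(II). Cr sits in group 6, so the d-electron count is 6 − 2 = 4. Chloride is a weak-field ligand for a first-row metal, so the complex is high-spin. The t₂g³e_g¹ (high-spin) configuration has an unevenly filled e_g set; the Jahn–Teller theorem predicts a tetragonal distortion (typically axial elongation) to lift the degeneracy.

[CrCl₆]⁴−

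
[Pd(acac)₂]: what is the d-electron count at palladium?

Summing ligand charges against the 0 overall charge gives an oxidation state of +2 for palladium.
Palladium is a group-10 element; Pd(II) is therefore d⁸.

d⁸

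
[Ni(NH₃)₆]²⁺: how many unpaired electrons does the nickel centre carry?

Summing ligand charges against the +2 overall charge gives an oxidation state of +2 for nickel.
Group 10 minus oxidation state 2 gives a d⁸ configuration.
In an octahedral field the d⁸ configuration is t₂g⁶e_g² (only one arrangement possible), giving 2 unpaired electrons.

2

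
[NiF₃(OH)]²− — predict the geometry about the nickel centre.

tetrahedral

Ligand charges: each fluoride is −1; each hydroxide is −1. With an overall charge of −2 the nickel centre must be in the +2 oxidation state.
Ni sits in group 10, so the d-electron count is 10 − 2 = 8.
With 4 monodentate ligands the coordination number is 4.
Fluoride and hydroxide are weak-field ligands.
With weak-field ligands the CFSE gain from square planar is small, so a 3d d⁸ ion takes the sterically preferred tetrahedral geometry.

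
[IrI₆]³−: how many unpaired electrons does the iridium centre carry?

Summing ligand charges against the −3 overall charge gives an oxidation state of +3 for iridium.
Ir sits in group 9, so the d-electron count is 9 − 3 = 6.
The spin state decides the count: a 5d ion has a large Δₒ and is invariably low-spin.
An octahedral low-spin d⁶ ion is t₂g⁶e_g⁰, giving 0 unpaired electrons.

0 unpaired electrons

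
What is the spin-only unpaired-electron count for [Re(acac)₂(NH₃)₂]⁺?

2

Summing ligand charges against the +1 overall charge gives an oxidation state of +3 for rhenium.
Rhenium is a group-7 element; Re(III) is therefore d⁴.
Counting donor atoms: 2×acetylacetonate (bidentate) → 4 donors; 2×ammonia (monodentate) → 2 donors. Coordination number = 6.
The spin state decides the count: a 5d ion has a large Δₒ and is invariably low-spin.
An octahedral low-spin d⁴ ion is t₂g⁴e_g⁰, giving 2 unpaired electrons.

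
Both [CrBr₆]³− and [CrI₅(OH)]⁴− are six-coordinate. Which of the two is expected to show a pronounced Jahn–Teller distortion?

[CrBr₆]³−: Summing ligand charges against the −3 overall charge gives an oxidation state of +3 for chromium. Chromium is a group-6 element; Cr(III) is therefore d³. The d³ configuration leaves the e_g set evenly filled (or empty) — no strong Jahn–Teller driving force.
[CrI₅(OH)]⁴−: Summing ligand charges against the −4 overall charge gives an oxidation state of +2 for chromium. Group 6 minus oxidation state 2 gives a d⁴ configuration. Hydroxide and iodide are weak-field ligands for a first-row metal, so the complex is high-spin. The t₂g³e_g¹ (high-spin) configuration has an unevenly filled e_g set; the Jahn–Teller theorem predicts a tetragonal distortion (typically axial elongation) to lift the degeneracy.

[CrI₅(OH)]⁴−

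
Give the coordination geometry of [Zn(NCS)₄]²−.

Summing ligand charges against the −2 overall charge gives an oxidation state of +2 for zinc.
Group 12 minus oxidation state 2 gives a d¹⁰ configuration.
Coordination number: 4.
A d¹⁰ ion has no crystal-field stabilisation preference between square planar and tetrahedral, so four ligands adopt the sterically favoured tetrahedral geometry.

tetrahedral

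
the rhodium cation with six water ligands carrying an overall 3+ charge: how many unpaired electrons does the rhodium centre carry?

0

Summing ligand charges against the +3 overall charge gives an oxidation state of +3 for rhodium.
Rhodium is a group-9 element; Rh(III) is therefore d⁶.
The spin state decides the count: a 4d ion has a large Δₒ and is invariably low-spin.
An octahedral low-spin d⁶ ion is t₂g⁶e_g⁰, giving 0 unpaired electrons.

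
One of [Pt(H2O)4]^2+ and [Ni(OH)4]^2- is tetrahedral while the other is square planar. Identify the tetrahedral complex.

[Ni(OH)4]^2-

For [Pt(H2O)4]^2+: Ligand charges: water is neutral. With an overall charge of +2 the platinum centre must be in the +2 oxidation state. Platinum is a group-10 element; Pt(II) is therefore d⁸. A 5d d⁸ ion has a large crystal-field splitting; square planar leaves the high-energy d_{x²−y²} orbital empty and maximises CFSE. → square planar.
For [Ni(OH)4]^2-: Ligand charges: each hydroxide is −1. With an overall charge of −2 the nickel centre must be in the +2 oxidation state. Nickel is a group-10 element; Ni(II) is therefore d⁸. Hydroxide is a weak-field ligand. With weak-field ligands the CFSE gain from square planar is small, so a 3d d⁸ ion takes the sterically preferred tetrahedral geometry. → tetrahedral.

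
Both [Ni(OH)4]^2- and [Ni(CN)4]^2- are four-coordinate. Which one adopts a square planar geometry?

For [Ni(OH)4]^2-: Summing ligand charges against the −2 overall charge gives an oxidation state of +2 for nickel. Ni sits in group 10, so the d-electron count is 10 − 2 = 8. Hydroxide is a weak-field ligand. With weak-field ligands the CFSE gain from square planar is small, so a 3d d⁸ ion takes the sterically preferred tetrahedral geometry. → tetrahedral.
For [Ni(CN)4]^2-: Summing ligand charges against the −2 overall charge gives an oxidation state of +2 for nickel. Ni sits in group 10, so the d-electron count is 10 − 2 = 8. Cyanide is a strong-field ligand (high in the spectrochemical series). A 3d d⁸ ion with strong-field ligands gains enough CFSE to favour square planar over tetrahedral. → square planar.

[Ni(CN)4]^2-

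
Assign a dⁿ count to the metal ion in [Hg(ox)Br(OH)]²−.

Each oxalate is −2; each bromide is −1; each hydroxide is −1; balancing the −2 overall charge requires Hg(II).
Hg sits in group 12, so the d-electron count is 12 − 2 = 10.

d10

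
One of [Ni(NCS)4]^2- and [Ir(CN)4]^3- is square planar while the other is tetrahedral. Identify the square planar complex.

For [Ni(NCS)4]^2-: Summing ligand charges against the −2 overall charge gives an oxidation state of +2 for nickel. Nickel is a group-10 element; Ni(II) is therefore d⁸. Isothiocyanate is a weak-field ligand. With weak-field ligands the CFSE gain from square planar is small, so a 3d d⁸ ion takes the sterically preferred tetrahedral geometry. → tetrahedral.
For [Ir(CN)4]^3-: Ligand charges: each cyanide is −1. With an overall charge of −3 the iridium centre must be in the +1 oxidation state. Iridium is a group-9 element; Ir(I) is therefore d⁸. A 5d d⁸ ion has a large crystal-field splitting; square planar leaves the high-energy d_{x²−y²} orbital empty and maximises CFSE. → square planar.

[Ir(CN)4]^3-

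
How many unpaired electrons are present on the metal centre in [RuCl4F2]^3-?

1 unpaired electron

Ligand charges: each chloride is −1; each fluoride is −1. With an overall charge of −3 the ruthenium centre must be in the +3 oxidation state.
Ru sits in group 8, so the d-electron count is 8 − 3 = 5.
The spin state decides the count: a 4d ion has a large Δₒ and is invariably low-spin.
An octahedral low-spin d⁵ ion is t₂g⁵e_g⁰, giving 1 unpaired electron.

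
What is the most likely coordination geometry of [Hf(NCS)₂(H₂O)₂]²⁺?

Each isothiocyanate is −1; water is neutral; balancing the +2 overall charge requires Hf(IV).
Hf sits in group 4, so the d-electron count is 4 − 4 = 0.
Coordination number: 4.
A d⁰ ion has no crystal-field stabilisation preference between square planar and tetrahedral, so four ligands adopt the sterically favoured tetrahedral geometry.

tetrahedral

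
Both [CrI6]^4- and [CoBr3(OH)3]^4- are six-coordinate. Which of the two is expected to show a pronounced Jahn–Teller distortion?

[CrI6]^4-: Summing ligand charges against the −4 overall charge gives an oxidation state of +2 for chromium. Chromium is a group-6 element; Cr(II) is therefore d⁴. Iodide is a weak-field ligand for a first-row metal, so the complex is high-spin. The t₂g³e_g¹ (high-spin) configuration has an unevenly filled e_g set; the Jahn–Teller theorem predicts a tetragonal distortion (typically axial elongation) to lift the degeneracy.
[CoBr3(OH)3]^4-: Ligand charges: each bromide is −1; each hydroxide is −1. With an overall charge of −4 the cobalt centre must be in the +2 oxidation state. Cobalt is a group-9 element; Co(II) is therefore d⁷. Bromide and hydroxide are weak-field ligands for a first-row metal, so the complex is high-spin. The d⁷ configuration leaves the e_g set evenly filled (or empty) — no strong Jahn–Teller driving force.

[CrI6]^4-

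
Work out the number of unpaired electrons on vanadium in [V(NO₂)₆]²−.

1 unpaired electron

Ligand charges: each nitro (N-bound nitrite) is −1. With an overall charge of −2 the vanadium centre must be in the +4 oxidation state.
V sits in group 5, so the d-electron count is 5 − 4 = 1.
In an octahedral field the d¹ configuration is t₂g¹e_g⁰ (only one arrangement possible), giving 1 unpaired electron.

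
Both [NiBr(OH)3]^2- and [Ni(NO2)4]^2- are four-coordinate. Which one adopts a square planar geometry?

[Ni(NO2)4]^2-

For [NiBr(OH)3]^2-: Summing ligand charges against the −2 overall charge gives an oxidation state of +2 for nickel. Nickel is a group-10 element; Ni(II) is therefore d⁸. Bromide and hydroxide are weak-field ligands. With weak-field ligands the CFSE gain from square planar is small, so a 3d d⁸ ion takes the sterically preferred tetrahedral geometry. → tetrahedral.
For [Ni(NO2)4]^2-: Ligand charges: each nitro (N-bound nitrite) is −1. With an overall charge of −2 the nickel centre must be in the +2 oxidation state. Group 10 minus oxidation state 2 gives a d⁸ configuration. Nitro (N-bound nitrite) is a strong-field ligand (high in the spectrochemical series). A 3d d⁸ ion with strong-field ligands gains enough CFSE to favour square planar over tetrahedral. → square planar.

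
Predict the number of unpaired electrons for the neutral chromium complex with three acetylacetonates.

Summing ligand charges against the 0 overall charge gives an oxidation state of +3 for chromium.
Chromium is a group-6 element; Cr(III) is therefore d³.
Counting donor atoms: 3×acetylacetonate (bidentate) → 6 donors. Coordination number = 6.
In an octahedral field the d³ configuration is t₂g³e_g⁰ (only one arrangement possible), giving 3 unpaired electrons.

3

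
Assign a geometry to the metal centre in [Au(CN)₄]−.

Summing ligand charges against the −1 overall charge gives an oxidation state of +3 for gold.
Gold is a group-11 element; Au(III) is therefore d⁸.
With 4 monodentate ligands the coordination number is 4.
A 5d d⁸ ion has a large crystal-field splitting; square planar leaves the high-energy d_{x²−y²} orbital empty and maximises CFSE.

square planar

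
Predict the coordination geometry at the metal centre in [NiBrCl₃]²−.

Summing ligand charges against the −2 overall charge gives an oxidation state of +2 for nickel.
Ni sits in group 10, so the d-electron count is 10 − 2 = 8.
With 4 monodentate ligands the coordination number is 4.
Bromide and chloride are weak-field ligands.
With weak-field ligands the CFSE gain from square planar is small, so a 3d d⁸ ion takes the sterically preferred tetrahedral geometry.

tetrahedral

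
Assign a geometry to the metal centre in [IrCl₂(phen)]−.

Summing ligand charges against the −1 overall charge gives an oxidation state of +1 for iridium.
Ir sits in group 9, so the d-electron count is 9 − 1 = 8.
Counting donor atoms: 2×chloride (monodentate) → 2 donors; 1×1,10-phenanthroline (bidentate) → 2 donors. Coordination number = 4.
A 5d d⁸ ion has a large crystal-field splitting; square planar leaves the high-energy d_{x²−y²} orbital empty and maximises CFSE.

square planar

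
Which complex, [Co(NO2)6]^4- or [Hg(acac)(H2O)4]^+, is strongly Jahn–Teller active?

[Co(NO2)6]^4-: Ligand charges: each nitro (N-bound nitrite) is −1. With an overall charge of −4 the cobalt centre must be in the +2 oxidation state. Co sits in group 9, so the d-electron count is 9 − 2 = 7. Nitro (N-bound nitrite) is a strong-field ligand (high in the spectrochemical series) for a first-row metal, so the complex is low-spin. The t₂g⁶e_g¹ (low-spin) configuration has an unevenly filled e_g set; the Jahn–Teller theorem predicts a tetragonal distortion (typically axial elongation) to lift the degeneracy.
[Hg(acac)(H2O)4]^+: Summing ligand charges against the +1 overall charge gives an oxidation state of +2 for mercury. Hg sits in group 12, so the d-electron count is 12 − 2 = 10. The d¹⁰ configuration leaves the e_g set evenly filled (or empty) — no strong Jahn–Teller driving force.

[Co(NO2)6]^4-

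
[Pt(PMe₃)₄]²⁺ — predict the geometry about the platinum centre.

Trimethylphosphine is neutral; balancing the +2 overall charge requires Pt(II).
Platinum is a group-10 element; Pt(II) is therefore d⁸.
Coordination number: 4.
A 5d d⁸ ion has a large crystal-field splitting; square planar leaves the high-energy d_{x²−y²} orbital empty and maximises CFSE.

square planar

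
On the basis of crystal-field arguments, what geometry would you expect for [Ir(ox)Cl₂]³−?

Each oxalate is −2; each chloride is −1; balancing the −3 overall charge requires Ir(I).
Iridium is a group-9 element; Ir(I) is therefore d⁸.
Counting donor atoms: 1×oxalate (bidentate) → 2 donors; 2×chloride (monodentate) → 2 donors. Coordination number = 4.
A 5d d⁸ ion has a large crystal-field splitting; square planar leaves the high-energy d_{x²−y²} orbital empty and maximises CFSE.

square planar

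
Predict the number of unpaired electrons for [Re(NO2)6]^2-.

Each nitro (N-bound nitrite) is −1; balancing the −2 overall charge requires Re(IV).
Group 7 minus oxidation state 4 gives a d³ configuration.
In an octahedral field the d³ configuration is t₂g³e_g⁰ (only one arrangement possible), giving 3 unpaired electrons.

3 unpaired electrons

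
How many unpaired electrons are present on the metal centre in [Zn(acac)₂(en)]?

0 unpaired electrons

Ligand charges: each acetylacetonate is −1; ethylenediamine is neutral. With an overall charge of 0 the zinc centre must be in the +2 oxidation state.
Zinc is a group-12 element; Zn(II) is therefore d¹⁰.
Counting donor atoms: 2×acetylacetonate (bidentate) → 4 donors; 1×ethylenediamine (bidentate) → 2 donors. Coordination number = 6.
In an octahedral field the d¹⁰ configuration is t₂g⁶e_g⁴, giving 0 unpaired electrons.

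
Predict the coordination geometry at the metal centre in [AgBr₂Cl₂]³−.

tetrahedral

Ligand charges: each bromide is −1; each chloride is −1. With an overall charge of −3 the silver centre must be in the +1 oxidation state.
Silver is a group-11 element; Ag(I) is therefore d¹⁰.
Coordination number: 4.
A d¹⁰ ion has no crystal-field stabilisation preference between square planar and tetrahedral, so four ligands adopt the sterically favoured tetrahedral geometry.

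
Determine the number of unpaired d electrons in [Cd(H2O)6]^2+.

0

Summing ligand charges against the +2 overall charge gives an oxidation state of +2 for cadmium.
Cd sits in group 12, so the d-electron count is 12 − 2 = 10.
In an octahedral field the d¹⁰ configuration is t₂g⁶e_g⁴, giving 0 unpaired electrons.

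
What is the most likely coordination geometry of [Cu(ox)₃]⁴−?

Summing ligand charges against the −4 overall charge gives an oxidation state of +2 for copper.
Cu sits in group 11, so the d-electron count is 11 − 2 = 9.
Counting donor atoms: 3×oxalate (bidentate) → 6 donors. Coordination number = 6.
Six donors around a single metal centre give an octahedral coordination sphere.

octahedral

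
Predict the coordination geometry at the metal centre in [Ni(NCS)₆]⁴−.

Ligand charges: each isothiocyanate is −1. With an overall charge of −4 the nickel centre must be in the +2 oxidation state.
Group 10 minus oxidation state 2 gives a d⁸ configuration.
Coordination number: 6.
Six donors around a single metal centre give an octahedral coordination sphere.

octahedral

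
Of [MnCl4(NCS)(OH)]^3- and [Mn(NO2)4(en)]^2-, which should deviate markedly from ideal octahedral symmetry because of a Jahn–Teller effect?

[MnCl4(NCS)(OH)]^3-

[MnCl4(NCS)(OH)]^3-: Each chloride is −1; each isothiocyanate is −1; each hydroxide is −1; balancing the −3 overall charge requires Mn(III). Manganese is a group-7 element; Mn(III) is therefore d⁴. Chloride, hydroxide, and isothiocyanate are weak-field ligands for a first-row metal, so the complex is high-spin. The t₂g³e_g¹ (high-spin) configuration has an unevenly filled e_g set; the Jahn–Teller theorem predicts a tetragonal distortion (typically axial elongation) to lift the degeneracy.
[Mn(NO2)4(en)]^2-: Each nitro (N-bound nitrite) is −1; ethylenediamine is neutral; balancing the −2 overall charge requires Mn(II). Mn sits in group 7, so the d-electron count is 7 − 2 = 5. Nitro (N-bound nitrite) is a strong-field ligand (high in the spectrochemical series) for a first-row metal, so the complex is low-spin. The d⁵ configuration leaves the e_g set evenly filled (or empty) — no strong Jahn–Teller driving force.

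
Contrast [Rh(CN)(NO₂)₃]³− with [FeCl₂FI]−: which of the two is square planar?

For [Rh(CN)(NO₂)₃]³−: Summing ligand charges against the −3 overall charge gives an oxidation state of +1 for rhodium. Rhodium is a group-9 element; Rh(I) is therefore d⁸. A 4d d⁸ ion has a large crystal-field splitting; square planar leaves the high-energy d_{x²−y²} orbital empty and maximises CFSE. → square planar.
For [FeCl₂FI]−: Ligand charges: each chloride is −1; each fluoride is −1; each iodide is −1. With an overall charge of −1 the iron centre must be in the +3 oxidation state. Group 8 minus oxidation state 3 gives a d⁵ configuration. A high-spin d⁵ ion has zero CFSE in either geometry, so four ligands adopt the sterically favoured tetrahedral geometry. → tetrahedral.

[Rh(CN)(NO₂)₃]³−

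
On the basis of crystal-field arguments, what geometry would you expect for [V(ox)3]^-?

octahedral

Each oxalate is −2; balancing the −1 overall charge requires V(V).
V sits in group 5, so the d-electron count is 5 − 5 = 0.
Counting donor atoms: 3×oxalate (bidentate) → 6 donors. Coordination number = 6.
Six donors around a single metal centre give an octahedral coordination sphere.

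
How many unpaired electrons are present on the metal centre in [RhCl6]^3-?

Ligand charges: each chloride is −1. With an overall charge of −3 the rhodium centre must be in the +3 oxidation state.
Rhodium is a group-9 element; Rh(III) is therefore d⁶.
The spin state decides the count: a 4d ion has a large Δₒ and is invariably low-spin.
An octahedral low-spin d⁶ ion is t₂g⁶e_g⁰, giving 0 unpaired electrons.

0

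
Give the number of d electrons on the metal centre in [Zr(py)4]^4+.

d0

Pyridine is neutral; balancing the +4 overall charge requires Zr(IV).
Zr sits in group 4, so the d-electron count is 4 − 4 = 0.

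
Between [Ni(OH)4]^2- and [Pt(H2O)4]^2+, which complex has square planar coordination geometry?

For [Ni(OH)4]^2-: Summing ligand charges against the −2 overall charge gives an oxidation state of +2 for nickel. Ni sits in group 10, so the d-electron count is 10 − 2 = 8. Hydroxide is a weak-field ligand. With weak-field ligands the CFSE gain from square planar is small, so a 3d d⁸ ion takes the sterically preferred tetrahedral geometry. → tetrahedral.
For [Pt(H2O)4]^2+: Water is neutral; balancing the +2 overall charge requires Pt(II). Group 10 minus oxidation state 2 gives a d⁸ configuration. A 5d d⁸ ion has a large crystal-field splitting; square planar leaves the high-energy d_{x²−y²} orbital empty and maximises CFSE. → square planar.

[Pt(H2O)4]^2+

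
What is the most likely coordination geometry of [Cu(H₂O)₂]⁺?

linear

Ligand charges: water is neutral. With an overall charge of +1 the copper centre must be in the +1 oxidation state.
Cu sits in group 11, so the d-electron count is 11 − 1 = 10.
Coordination number: 2.
A d¹⁰ ion with only two ligands adopts a linear arrangement (sp hybridisation; no CFSE preference).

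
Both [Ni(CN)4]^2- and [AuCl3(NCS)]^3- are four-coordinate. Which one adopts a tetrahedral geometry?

[AuCl3(NCS)]^3-

For [Ni(CN)4]^2-: Summing ligand charges against the −2 overall charge gives an oxidation state of +2 for nickel. Nickel is a group-10 element; Ni(II) is therefore d⁸. Cyanide is a strong-field ligand (high in the spectrochemical series). A 3d d⁸ ion with strong-field ligands gains enough CFSE to favour square planar over tetrahedral. → square planar.
For [AuCl3(NCS)]^3-: Summing ligand charges against the −3 overall charge gives an oxidation state of +1 for gold. Group 11 minus oxidation state 1 gives a d¹⁰ configuration. A d¹⁰ ion has no crystal-field stabilisation preference between square planar and tetrahedral, so four ligands adopt the sterically favoured tetrahedral geometry. → tetrahedral.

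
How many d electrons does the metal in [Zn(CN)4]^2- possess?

d¹⁰

Ligand charges: each cyanide is −1. With an overall charge of −2 the zinc centre must be in the +2 oxidation state.
Zinc is a group-12 element; Zn(II) is therefore d¹⁰.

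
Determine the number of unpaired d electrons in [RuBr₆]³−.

Ligand charges: each bromide is −1. With an overall charge of −3 the ruthenium centre must be in the +3 oxidation state.
Ruthenium is a group-8 element; Ru(III) is therefore d⁵.
The spin state decides the count: a 4d ion has a large Δₒ and is invariably low-spin.
An octahedral low-spin d⁵ ion is t₂g⁵e_g⁰, giving 1 unpaired electron.

1 unpaired electron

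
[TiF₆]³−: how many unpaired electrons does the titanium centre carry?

Summing ligand charges against the −3 overall charge gives an oxidation state of +3 for titanium.
Group 4 minus oxidation state 3 gives a d¹ configuration.
In an octahedral field the d¹ configuration is t₂g¹e_g⁰ (only one arrangement possible), giving 1 unpaired electron.

1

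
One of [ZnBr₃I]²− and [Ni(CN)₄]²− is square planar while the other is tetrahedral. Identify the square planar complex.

For [ZnBr₃I]²−: Ligand charges: each bromide is −1; each iodide is −1. With an overall charge of −2 the zinc centre must be in the +2 oxidation state. Zn sits in group 12, so the d-electron count is 12 − 2 = 10. A d¹⁰ ion has no crystal-field stabilisation preference between square planar and tetrahedral, so four ligands adopt the sterically favoured tetrahedral geometry. → tetrahedral.
For [Ni(CN)₄]²−: Each cyanide is −1; balancing the −2 overall charge requires Ni(II). Ni sits in group 10, so the d-electron count is 10 − 2 = 8. Cyanide is a strong-field ligand (high in the spectrochemical series). A 3d d⁸ ion with strong-field ligands gains enough CFSE to favour square planar over tetrahedral. → square planar.

[Ni(CN)₄]²−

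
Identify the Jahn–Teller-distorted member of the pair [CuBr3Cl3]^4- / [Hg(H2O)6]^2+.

[CuBr3Cl3]^4-: Ligand charges: each bromide is −1; each chloride is −1. With an overall charge of −4 the copper centre must be in the +2 oxidation state. Copper is a group-11 element; Cu(II) is therefore d⁹. The t₂g⁶e_g³ configuration has an unevenly filled e_g set; the Jahn–Teller theorem predicts a tetragonal distortion (typically axial elongation) to lift the degeneracy.
[Hg(H2O)6]^2+: Summing ligand charges against the +2 overall charge gives an oxidation state of +2 for mercury. Group 12 minus oxidation state 2 gives a d¹⁰ configuration. The d¹⁰ configuration leaves the e_g set evenly filled (or empty) — no strong Jahn–Teller driving force.

[CuBr3Cl3]^4-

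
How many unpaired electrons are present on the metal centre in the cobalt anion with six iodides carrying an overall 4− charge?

Each iodide is −1; balancing the −4 overall charge requires Co(II).
Co sits in group 9, so the d-electron count is 9 − 2 = 7.
The spin state decides the count: Iodide is a weak-field ligand for a first-row metal, so the complex is high-spin.
An octahedral high-spin d⁷ ion is t₂g⁵e_g², giving 3 unpaired electrons.

3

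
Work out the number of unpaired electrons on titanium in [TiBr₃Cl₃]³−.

Ligand charges: each bromide is −1; each chloride is −1. With an overall charge of −3 the titanium centre must be in the +3 oxidation state.
Ti sits in group 4, so the d-electron count is 4 − 3 = 1.
In an octahedral field the d¹ configuration is t₂g¹e_g⁰ (only one arrangement possible), giving 1 unpaired electron.

1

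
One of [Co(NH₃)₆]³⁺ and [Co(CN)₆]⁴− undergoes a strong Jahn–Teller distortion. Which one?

[Co(CN)₆]⁴−

[Co(NH₃)₆]³⁺: Summing ligand charges against the +3 overall charge gives an oxidation state of +3 for cobalt. Group 9 minus oxidation state 3 gives a d⁶ configuration. Co(III) has an exceptionally large octahedral splitting and is low-spin with essentially every ligand except fluoride. The d⁶ configuration leaves the e_g set evenly filled (or empty) — no strong Jahn–Teller driving force.
[Co(CN)₆]⁴−: Each cyanide is −1; balancing the −4 overall charge requires Co(II). Cobalt is a group-9 element; Co(II) is therefore d⁷. Cyanide is a strong-field ligand (high in the spectrochemical series) for a first-row metal, so the complex is low-spin. The t₂g⁶e_g¹ (low-spin) configuration has an unevenly filled e_g set; the Jahn–Teller theorem predicts a tetragonal distortion (typically axial elongation) to lift the degeneracy.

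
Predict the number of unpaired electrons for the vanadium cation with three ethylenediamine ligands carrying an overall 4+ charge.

1

Ethylenediamine is neutral; balancing the +4 overall charge requires V(IV).
V sits in group 5, so the d-electron count is 5 − 4 = 1.
Counting donor atoms: 3×ethylenediamine (bidentate) → 6 donors. Coordination number = 6.
In an octahedral field the d¹ configuration is t₂g¹e_g⁰ (only one arrangement possible), giving 1 unpaired electron.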